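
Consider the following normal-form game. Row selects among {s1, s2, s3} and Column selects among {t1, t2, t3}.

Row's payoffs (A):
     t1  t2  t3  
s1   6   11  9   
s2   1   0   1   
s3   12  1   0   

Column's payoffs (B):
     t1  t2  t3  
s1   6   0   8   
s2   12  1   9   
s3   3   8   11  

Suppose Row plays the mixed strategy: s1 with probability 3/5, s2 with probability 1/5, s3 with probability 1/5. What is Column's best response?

Compute Column's expected payoff from each pure strategy against the given mix.
t1: (3/5)·6 + (1/5)·12 + (1/5)·3 = 33/5
t2: (3/5)·0 + (1/5)·1 + (1/5)·8 = 9/5
t3: (3/5)·8 + (1/5)·9 + (1/5)·11 = 44/5
Highest expected payoff is 44/5, from t3.

t3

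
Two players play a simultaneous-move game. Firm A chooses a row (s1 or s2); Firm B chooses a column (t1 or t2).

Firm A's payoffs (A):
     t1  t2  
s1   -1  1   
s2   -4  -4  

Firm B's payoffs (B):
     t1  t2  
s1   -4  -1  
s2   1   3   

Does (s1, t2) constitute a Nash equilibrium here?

Yes

Holding Firm B at t2: Firm A gets 1 from s1, versus -4 from s2. No profitable deviation for Firm A.
Holding Firm A at s1: Firm B gets -1 from t2, versus -4 from t1. No profitable deviation for Firm B either.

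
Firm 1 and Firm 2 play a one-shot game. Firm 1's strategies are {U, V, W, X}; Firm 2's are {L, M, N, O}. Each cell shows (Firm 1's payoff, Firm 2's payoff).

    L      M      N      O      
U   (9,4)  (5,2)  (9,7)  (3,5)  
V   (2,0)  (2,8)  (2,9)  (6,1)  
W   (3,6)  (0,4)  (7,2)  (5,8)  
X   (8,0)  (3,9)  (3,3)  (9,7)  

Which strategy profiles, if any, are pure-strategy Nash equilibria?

(U, N)

Find each player's best response to every opponent strategy; NE are the intersections.
Firm 1's best responses — vs L: U (payoff 9); vs M: U (payoff 5); vs N: U (payoff 9); vs O: X (payoff 9).
Firm 2's best responses — vs U: N (payoff 7); vs V: N (payoff 9); vs W: O (payoff 8); vs X: M (payoff 9).
The only mutual best response is (U, N); neither player gains by switching there.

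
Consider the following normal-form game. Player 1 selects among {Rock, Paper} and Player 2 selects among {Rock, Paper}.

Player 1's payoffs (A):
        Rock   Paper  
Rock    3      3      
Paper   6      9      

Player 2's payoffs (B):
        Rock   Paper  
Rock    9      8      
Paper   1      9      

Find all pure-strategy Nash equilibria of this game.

(Paper, Paper)

A profile is a Nash equilibrium when each player is best-responding to the other.
Player 1's best responses — vs Rock: Paper (payoff 6); vs Paper: Paper (payoff 9).
Player 2's best responses — vs Rock: Rock (payoff 9); vs Paper: Paper (payoff 9).
The only mutual best response is (Paper, Paper); neither player gains by switching there.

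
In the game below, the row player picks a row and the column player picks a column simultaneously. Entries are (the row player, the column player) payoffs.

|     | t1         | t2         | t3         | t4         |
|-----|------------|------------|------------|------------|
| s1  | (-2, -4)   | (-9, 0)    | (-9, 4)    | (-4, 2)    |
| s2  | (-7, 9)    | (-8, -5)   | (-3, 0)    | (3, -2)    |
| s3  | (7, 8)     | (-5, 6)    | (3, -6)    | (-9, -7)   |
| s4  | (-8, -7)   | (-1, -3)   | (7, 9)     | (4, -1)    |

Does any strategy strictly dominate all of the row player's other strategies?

A strategy is strictly dominant if it gives the row player a strictly higher payoff than every other strategy, against every choice by the opponent.
s1 is not dominant: against t1, s3 gives 7 > -2.
s2 is not dominant: against t1, s1 gives -2 > -7.
s3 is not dominant: against t2, s4 gives -1 > -5.
s4 is not dominant: against t1, s1 gives -2 > -8.
No single strategy is best against every opponent action.

None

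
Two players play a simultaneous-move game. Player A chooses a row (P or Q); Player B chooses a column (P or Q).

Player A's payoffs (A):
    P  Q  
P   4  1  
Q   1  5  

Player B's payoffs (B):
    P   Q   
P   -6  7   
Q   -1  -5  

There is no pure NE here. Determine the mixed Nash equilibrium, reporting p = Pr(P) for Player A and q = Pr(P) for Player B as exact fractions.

In a mixed NE each player is indifferent between their pure strategies, so the opponent's mix sets the indifference.
Player B indifferent between P and Q: p·(-6) + (1−p)·(-1) = p·7 + (1−p)·(-5) ⟹ (-1) + (-5)p = (-5) + 12p ⟹ p = 4/17.
Player A indifferent between P and Q: q·4 + (1−q)·1 = q·1 + (1−q)·5 ⟹ 1 + 3q = 5 + (-4)q ⟹ q = 4/7.

p = 4/17, q = 4/7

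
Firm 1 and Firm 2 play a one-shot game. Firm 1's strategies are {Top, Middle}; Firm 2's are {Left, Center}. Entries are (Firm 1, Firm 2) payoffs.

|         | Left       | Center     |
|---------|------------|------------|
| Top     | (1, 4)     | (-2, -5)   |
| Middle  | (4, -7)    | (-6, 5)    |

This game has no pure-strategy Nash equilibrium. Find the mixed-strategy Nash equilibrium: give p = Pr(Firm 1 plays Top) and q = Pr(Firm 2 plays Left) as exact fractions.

Each player's mixing probability is pinned down by making the *other* player indifferent.
Firm 2 indifferent between Left and Center: p·4 + (1−p)·(-7) = p·(-5) + (1−p)·5 ⟹ (-7) + 11p = 5 + (-10)p ⟹ p = 4/7.
Firm 1 indifferent between Top and Middle: q·1 + (1−q)·(-2) = q·4 + (1−q)·(-6) ⟹ (-2) + 3q = (-6) + 10q ⟹ q = 4/7.

p = 4/7, q = 4/7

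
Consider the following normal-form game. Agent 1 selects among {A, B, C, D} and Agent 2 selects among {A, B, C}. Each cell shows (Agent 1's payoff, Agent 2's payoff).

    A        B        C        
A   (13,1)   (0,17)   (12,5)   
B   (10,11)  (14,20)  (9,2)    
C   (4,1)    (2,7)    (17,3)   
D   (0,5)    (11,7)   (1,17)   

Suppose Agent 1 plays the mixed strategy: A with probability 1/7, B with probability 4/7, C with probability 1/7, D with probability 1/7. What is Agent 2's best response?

B

Compute Agent 2's expected payoff from each pure strategy against the given mix.
A: (1/7)·1 + (4/7)·11 + (1/7)·1 + (1/7)·5 = 51/7
B: (1/7)·17 + (4/7)·20 + (1/7)·7 + (1/7)·7 = 111/7
C: (1/7)·5 + (4/7)·2 + (1/7)·3 + (1/7)·17 = 33/7
Highest expected payoff is 111/7, from B.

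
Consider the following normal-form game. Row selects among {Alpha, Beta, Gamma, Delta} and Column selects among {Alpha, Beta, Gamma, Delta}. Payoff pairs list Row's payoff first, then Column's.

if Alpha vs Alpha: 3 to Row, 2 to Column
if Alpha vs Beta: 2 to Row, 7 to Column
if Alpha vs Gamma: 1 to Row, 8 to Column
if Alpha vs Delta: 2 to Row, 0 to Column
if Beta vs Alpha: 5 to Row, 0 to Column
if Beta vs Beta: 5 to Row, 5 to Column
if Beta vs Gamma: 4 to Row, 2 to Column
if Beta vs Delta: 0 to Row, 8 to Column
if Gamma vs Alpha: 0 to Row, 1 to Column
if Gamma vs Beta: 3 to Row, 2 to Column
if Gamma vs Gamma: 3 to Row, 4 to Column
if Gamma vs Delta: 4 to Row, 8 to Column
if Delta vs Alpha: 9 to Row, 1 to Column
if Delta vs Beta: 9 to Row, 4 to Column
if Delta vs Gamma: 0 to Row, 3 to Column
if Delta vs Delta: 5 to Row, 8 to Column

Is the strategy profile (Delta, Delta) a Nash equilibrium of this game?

Holding Column at Delta: Row gets 5 from Delta, versus 2 from Alpha, 0 from Beta, 4 from Gamma. No profitable deviation for Row.
Holding Row at Delta: Column gets 8 from Delta, versus 1 from Alpha, 4 from Beta, 3 from Gamma. No profitable deviation for Column either.

Yes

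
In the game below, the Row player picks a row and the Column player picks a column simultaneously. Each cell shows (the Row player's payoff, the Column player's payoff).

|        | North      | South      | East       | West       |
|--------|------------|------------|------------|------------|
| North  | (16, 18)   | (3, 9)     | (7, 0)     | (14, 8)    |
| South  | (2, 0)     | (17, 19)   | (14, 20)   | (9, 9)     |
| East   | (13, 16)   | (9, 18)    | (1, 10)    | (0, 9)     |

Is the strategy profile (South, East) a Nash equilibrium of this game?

Yes

Holding the Column player at East: the Row player gets 14 from South, versus 7 from North, 1 from East. No profitable deviation for the Row player.
Holding the Row player at South: the Column player gets 20 from East, versus 0 from North, 19 from South, 9 from West. No profitable deviation for the Column player either.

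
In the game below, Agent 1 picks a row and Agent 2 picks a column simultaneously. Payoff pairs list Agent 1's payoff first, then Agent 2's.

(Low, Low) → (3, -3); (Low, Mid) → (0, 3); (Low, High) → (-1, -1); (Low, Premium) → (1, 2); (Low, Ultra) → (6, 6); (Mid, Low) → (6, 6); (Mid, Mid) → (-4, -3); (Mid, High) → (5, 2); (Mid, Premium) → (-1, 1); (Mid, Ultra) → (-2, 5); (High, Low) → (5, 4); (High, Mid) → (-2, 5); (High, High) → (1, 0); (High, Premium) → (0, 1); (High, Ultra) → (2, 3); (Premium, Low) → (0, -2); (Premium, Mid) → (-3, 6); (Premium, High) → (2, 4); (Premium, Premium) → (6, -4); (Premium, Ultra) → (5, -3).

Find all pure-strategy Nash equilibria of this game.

(Low, Ultra) and (Mid, Low)

Find each player's best response to every opponent strategy; NE are the intersections.
Agent 1's best responses — vs Low: Mid (payoff 6); vs Mid: Low (payoff 0); vs High: Mid (payoff 5); vs Premium: Premium (payoff 6); vs Ultra: Low (payoff 6).
Agent 2's best responses — vs Low: Ultra (payoff 6); vs Mid: Low (payoff 6); vs High: Mid (payoff 5); vs Premium: Mid (payoff 6).
Mutual best responses occur at (Low, Ultra) and (Mid, Low); at each, neither player gains by switching.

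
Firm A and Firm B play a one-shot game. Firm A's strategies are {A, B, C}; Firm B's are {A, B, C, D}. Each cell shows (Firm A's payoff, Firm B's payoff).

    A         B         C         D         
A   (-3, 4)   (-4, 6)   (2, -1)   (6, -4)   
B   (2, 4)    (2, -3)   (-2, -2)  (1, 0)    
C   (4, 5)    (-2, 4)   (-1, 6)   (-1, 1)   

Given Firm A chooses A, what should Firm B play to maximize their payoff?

With Firm A fixed at A, Firm B's payoffs are: A → 4, B → 6, C → -1, D → -4.
The maximum is 6, achieved by B.

B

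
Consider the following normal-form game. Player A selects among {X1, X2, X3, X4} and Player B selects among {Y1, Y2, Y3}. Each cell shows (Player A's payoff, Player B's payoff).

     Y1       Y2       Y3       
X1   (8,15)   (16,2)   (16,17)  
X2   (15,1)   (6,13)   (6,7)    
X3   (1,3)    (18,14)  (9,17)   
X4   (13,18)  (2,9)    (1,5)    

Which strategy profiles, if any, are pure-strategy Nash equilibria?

(X1, Y3)

A profile is a Nash equilibrium when each player is best-responding to the other.
Player A's best responses — vs Y1: X2 (payoff 15); vs Y2: X3 (payoff 18); vs Y3: X1 (payoff 16).
Player B's best responses — vs X1: Y3 (payoff 17); vs X2: Y2 (payoff 13); vs X3: Y3 (payoff 17); vs X4: Y1 (payoff 18).
The only mutual best response is (X1, Y3); neither player gains by switching there.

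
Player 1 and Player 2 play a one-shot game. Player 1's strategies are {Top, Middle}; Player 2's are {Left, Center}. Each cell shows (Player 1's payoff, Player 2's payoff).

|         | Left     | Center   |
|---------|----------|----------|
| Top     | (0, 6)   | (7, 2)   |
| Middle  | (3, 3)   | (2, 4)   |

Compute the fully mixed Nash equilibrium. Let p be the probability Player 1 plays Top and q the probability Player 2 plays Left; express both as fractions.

p = 1/5, q = 5/8

Each player's mixing probability is pinned down by making the *other* player indifferent.
Player 2 indifferent between Left and Center: p·6 + (1−p)·3 = p·2 + (1−p)·4 ⟹ 3 + 3p = 4 + (-2)p ⟹ p = 1/5.
Player 1 indifferent between Top and Middle: q·0 + (1−q)·7 = q·3 + (1−q)·2 ⟹ 7 + (-7)q = 2 + 1q ⟹ q = 5/8.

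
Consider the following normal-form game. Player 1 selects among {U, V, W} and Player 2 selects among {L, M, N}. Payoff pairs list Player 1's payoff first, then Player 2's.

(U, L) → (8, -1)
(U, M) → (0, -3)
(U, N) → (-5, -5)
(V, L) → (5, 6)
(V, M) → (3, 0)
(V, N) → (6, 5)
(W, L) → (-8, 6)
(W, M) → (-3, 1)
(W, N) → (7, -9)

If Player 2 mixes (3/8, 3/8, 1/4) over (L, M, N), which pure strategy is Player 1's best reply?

V

Compute Player 1's expected payoff from each pure strategy against the given mix.
U: (3/8)·8 + (3/8)·0 + (1/4)·(-5) = 7/4
V: (3/8)·5 + (3/8)·3 + (1/4)·6 = 9/2
W: (3/8)·(-8) + (3/8)·(-3) + (1/4)·7 = -19/8
Highest expected payoff is 9/2, from V.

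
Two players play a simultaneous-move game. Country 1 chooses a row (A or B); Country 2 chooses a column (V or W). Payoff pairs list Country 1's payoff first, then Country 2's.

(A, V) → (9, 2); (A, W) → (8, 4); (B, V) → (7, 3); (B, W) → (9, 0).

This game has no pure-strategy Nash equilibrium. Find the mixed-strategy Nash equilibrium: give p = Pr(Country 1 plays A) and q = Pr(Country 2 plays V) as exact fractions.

In a mixed NE each player is indifferent between their pure strategies, so the opponent's mix sets the indifference.
Country 2 indifferent between V and W: p·2 + (1−p)·3 = p·4 + (1−p)·0 ⟹ 3 + (-1)p = 0 + 4p ⟹ p = 3/5.
Country 1 indifferent between A and B: q·9 + (1−q)·8 = q·7 + (1−q)·9 ⟹ 8 + 1q = 9 + (-2)q ⟹ q = 1/3.

p = 3/5, q = 1/3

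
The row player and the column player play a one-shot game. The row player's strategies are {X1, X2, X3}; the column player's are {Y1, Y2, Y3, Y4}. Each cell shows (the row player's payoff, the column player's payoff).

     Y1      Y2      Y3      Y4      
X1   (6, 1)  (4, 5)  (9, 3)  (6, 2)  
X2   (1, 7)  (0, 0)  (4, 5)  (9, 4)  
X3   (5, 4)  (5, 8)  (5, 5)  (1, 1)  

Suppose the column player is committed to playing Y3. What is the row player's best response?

X1

With the column player fixed at Y3, the row player's payoffs are: X1 → 9, X2 → 4, X3 → 5.
The maximum is 9, achieved by X1.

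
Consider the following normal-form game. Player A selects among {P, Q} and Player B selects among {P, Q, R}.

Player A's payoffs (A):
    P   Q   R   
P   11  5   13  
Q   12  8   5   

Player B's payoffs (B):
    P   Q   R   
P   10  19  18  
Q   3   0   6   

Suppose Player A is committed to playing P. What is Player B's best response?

Q

With Player A fixed at P, Player B's payoffs are: P → 10, Q → 19, R → 18.
The maximum is 19, achieved by Q.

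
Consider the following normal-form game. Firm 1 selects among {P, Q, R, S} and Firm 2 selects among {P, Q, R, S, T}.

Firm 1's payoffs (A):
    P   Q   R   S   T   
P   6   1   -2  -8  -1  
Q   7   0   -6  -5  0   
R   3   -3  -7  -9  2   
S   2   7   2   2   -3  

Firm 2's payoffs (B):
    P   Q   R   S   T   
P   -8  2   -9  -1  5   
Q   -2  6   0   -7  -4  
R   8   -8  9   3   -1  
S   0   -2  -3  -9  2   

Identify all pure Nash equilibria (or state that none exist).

There is no pure-strategy Nash equilibrium

A profile is a Nash equilibrium when each player is best-responding to the other.
Firm 1's best responses — vs P: Q (payoff 7); vs Q: S (payoff 7); vs R: S (payoff 2); vs S: S (payoff 2); vs T: R (payoff 2).
Firm 2's best responses — vs P: T (payoff 5); vs Q: Q (payoff 6); vs R: R (payoff 9); vs S: T (payoff 2).
No cell has both players best-responding. For instance, Firm 1's best reply to Q is S, but against S Firm 2 prefers T over Q.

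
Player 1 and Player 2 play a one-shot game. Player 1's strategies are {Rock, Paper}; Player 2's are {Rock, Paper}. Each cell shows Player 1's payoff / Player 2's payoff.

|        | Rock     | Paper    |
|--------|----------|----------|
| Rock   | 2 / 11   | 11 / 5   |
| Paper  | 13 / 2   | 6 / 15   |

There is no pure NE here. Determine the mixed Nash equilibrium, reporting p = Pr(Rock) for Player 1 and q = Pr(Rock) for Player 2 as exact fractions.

In a mixed NE each player is indifferent between their pure strategies, so the opponent's mix sets the indifference.
Player 2 indifferent between Rock and Paper: p·11 + (1−p)·2 = p·5 + (1−p)·15 ⟹ 2 + 9p = 15 + (-10)p ⟹ p = 13/19.
Player 1 indifferent between Rock and Paper: q·2 + (1−q)·11 = q·13 + (1−q)·6 ⟹ 11 + (-9)q = 6 + 7q ⟹ q = 5/16.

p = 13/19, q = 5/16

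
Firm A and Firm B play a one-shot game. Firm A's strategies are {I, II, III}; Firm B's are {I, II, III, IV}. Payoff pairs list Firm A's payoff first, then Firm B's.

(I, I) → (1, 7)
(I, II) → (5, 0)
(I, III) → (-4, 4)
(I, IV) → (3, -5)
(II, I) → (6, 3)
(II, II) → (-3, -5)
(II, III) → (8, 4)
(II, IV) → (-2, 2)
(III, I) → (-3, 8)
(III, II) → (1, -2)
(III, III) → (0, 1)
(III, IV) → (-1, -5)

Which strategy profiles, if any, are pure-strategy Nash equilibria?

A profile is a Nash equilibrium when each player is best-responding to the other.
Firm A's best responses — vs I: II (payoff 6); vs II: I (payoff 5); vs III: II (payoff 8); vs IV: I (payoff 3).
Firm B's best responses — vs I: I (payoff 7); vs II: III (payoff 4); vs III: I (payoff 8).
The only mutual best response is (II, III); neither player gains by switching there.

(II, III)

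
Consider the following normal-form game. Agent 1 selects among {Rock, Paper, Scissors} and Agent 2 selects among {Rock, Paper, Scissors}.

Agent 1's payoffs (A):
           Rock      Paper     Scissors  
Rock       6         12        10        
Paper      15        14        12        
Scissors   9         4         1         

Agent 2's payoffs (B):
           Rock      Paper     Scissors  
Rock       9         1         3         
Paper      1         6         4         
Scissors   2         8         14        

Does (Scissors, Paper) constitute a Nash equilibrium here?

Holding Agent 2 at Paper: Agent 1 gets 4 from Scissors but could get 14 by switching to Paper. Agent 1 has a profitable deviation.

No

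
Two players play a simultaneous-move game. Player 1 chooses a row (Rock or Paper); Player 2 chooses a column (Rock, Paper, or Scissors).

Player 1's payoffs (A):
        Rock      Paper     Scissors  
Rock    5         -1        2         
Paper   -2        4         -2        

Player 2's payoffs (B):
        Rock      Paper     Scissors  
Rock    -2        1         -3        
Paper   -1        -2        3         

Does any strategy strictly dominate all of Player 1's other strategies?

A strategy is strictly dominant if it gives Player 1 a strictly higher payoff than every other strategy, against every choice by the opponent.
Rock is not dominant: against Paper, Paper gives 4 > -1.
Paper is not dominant: against Rock, Rock gives 5 > -2.
No single strategy is best against every opponent action.

No strictly dominant strategy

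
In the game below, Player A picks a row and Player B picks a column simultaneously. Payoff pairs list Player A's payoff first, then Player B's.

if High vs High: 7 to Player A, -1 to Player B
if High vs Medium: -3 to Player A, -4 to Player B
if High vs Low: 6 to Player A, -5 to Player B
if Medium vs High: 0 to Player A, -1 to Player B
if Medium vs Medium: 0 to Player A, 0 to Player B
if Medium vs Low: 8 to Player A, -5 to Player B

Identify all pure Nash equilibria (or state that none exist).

(High, High) and (Medium, Medium)

Find each player's best response to every opponent strategy; NE are the intersections.
Player A's best responses — vs High: High (payoff 7); vs Medium: Medium (payoff 0); vs Low: Medium (payoff 8).
Player B's best responses — vs High: High (payoff -1); vs Medium: Medium (payoff 0).
Mutual best responses occur at (High, High) and (Medium, Medium); at each, neither player gains by switching.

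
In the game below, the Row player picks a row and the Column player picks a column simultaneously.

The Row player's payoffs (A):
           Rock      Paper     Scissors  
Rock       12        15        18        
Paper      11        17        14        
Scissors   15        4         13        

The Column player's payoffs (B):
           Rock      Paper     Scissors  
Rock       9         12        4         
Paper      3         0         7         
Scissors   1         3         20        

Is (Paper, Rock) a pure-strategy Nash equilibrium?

Holding the Column player at Rock: the Row player gets 11 from Paper but could get 15 by switching to Scissors. The Row player has a profitable deviation.

No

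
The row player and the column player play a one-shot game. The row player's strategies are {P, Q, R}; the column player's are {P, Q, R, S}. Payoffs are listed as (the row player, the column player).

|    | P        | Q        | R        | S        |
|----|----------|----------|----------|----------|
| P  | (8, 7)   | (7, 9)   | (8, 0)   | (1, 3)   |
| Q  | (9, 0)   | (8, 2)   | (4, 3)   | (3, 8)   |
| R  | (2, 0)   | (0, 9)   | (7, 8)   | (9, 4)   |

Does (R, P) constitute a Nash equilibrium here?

Holding the column player at P: the row player gets 2 from R but could get 9 by switching to Q. The row player has a profitable deviation.

No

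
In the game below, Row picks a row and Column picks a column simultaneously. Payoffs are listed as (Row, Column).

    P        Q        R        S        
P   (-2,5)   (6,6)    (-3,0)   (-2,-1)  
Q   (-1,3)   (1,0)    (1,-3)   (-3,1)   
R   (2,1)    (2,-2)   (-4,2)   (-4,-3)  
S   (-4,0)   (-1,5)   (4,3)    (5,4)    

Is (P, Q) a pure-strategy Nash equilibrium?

Holding Column at Q: Row gets 6 from P, versus 1 from Q, 2 from R, -1 from S. No profitable deviation for Row.
Holding Row at P: Column gets 6 from Q, versus 5 from P, 0 from R, -1 from S. No profitable deviation for Column either.

Yes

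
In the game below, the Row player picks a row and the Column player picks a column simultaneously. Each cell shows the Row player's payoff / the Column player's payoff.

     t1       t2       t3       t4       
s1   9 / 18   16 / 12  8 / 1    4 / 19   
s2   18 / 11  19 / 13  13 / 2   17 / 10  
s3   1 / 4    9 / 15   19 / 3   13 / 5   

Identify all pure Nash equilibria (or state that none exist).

Check mutual best responses: a cell is a NE iff neither player can gain by unilaterally deviating.
The Row player's best responses — vs t1: s2 (payoff 18); vs t2: s2 (payoff 19); vs t3: s3 (payoff 19); vs t4: s2 (payoff 17).
The Column player's best responses — vs s1: t4 (payoff 19); vs s2: t2 (payoff 13); vs s3: t2 (payoff 15).
The only mutual best response is (s2, t2); neither player gains by switching there.

(s2, t2)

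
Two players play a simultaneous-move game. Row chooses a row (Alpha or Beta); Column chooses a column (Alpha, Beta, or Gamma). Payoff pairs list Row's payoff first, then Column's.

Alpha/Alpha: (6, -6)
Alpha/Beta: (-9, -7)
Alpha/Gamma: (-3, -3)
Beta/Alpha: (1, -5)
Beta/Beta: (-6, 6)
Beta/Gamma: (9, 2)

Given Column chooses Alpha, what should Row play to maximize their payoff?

Alpha

With Column fixed at Alpha, Row's payoffs are: Alpha → 6, Beta → 1.
The maximum is 6, achieved by Alpha.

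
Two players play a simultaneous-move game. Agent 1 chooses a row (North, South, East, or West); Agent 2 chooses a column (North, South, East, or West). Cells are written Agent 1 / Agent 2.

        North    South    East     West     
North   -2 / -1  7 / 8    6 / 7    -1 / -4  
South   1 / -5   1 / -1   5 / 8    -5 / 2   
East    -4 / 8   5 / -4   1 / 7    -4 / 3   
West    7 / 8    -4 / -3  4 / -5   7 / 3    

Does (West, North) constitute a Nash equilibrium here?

Yes

Holding Agent 2 at North: Agent 1 gets 7 from West, versus -2 from North, 1 from South, -4 from East. No profitable deviation for Agent 1.
Holding Agent 1 at West: Agent 2 gets 8 from North, versus -3 from South, -5 from East, 3 from West. No profitable deviation for Agent 2 either.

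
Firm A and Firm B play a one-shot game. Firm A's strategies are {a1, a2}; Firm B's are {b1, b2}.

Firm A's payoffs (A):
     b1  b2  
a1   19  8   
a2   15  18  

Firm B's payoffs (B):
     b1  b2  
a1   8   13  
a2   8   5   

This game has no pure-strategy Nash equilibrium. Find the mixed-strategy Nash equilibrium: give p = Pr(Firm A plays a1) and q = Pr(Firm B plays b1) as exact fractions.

Each player's mixing probability is pinned down by making the *other* player indifferent.
Firm B indifferent between b1 and b2: p·8 + (1−p)·8 = p·13 + (1−p)·5 ⟹ 8 + 0p = 5 + 8p ⟹ p = 3/8.
Firm A indifferent between a1 and a2: q·19 + (1−q)·8 = q·15 + (1−q)·18 ⟹ 8 + 11q = 18 + (-3)q ⟹ q = 5/7.

p = 3/8, q = 5/7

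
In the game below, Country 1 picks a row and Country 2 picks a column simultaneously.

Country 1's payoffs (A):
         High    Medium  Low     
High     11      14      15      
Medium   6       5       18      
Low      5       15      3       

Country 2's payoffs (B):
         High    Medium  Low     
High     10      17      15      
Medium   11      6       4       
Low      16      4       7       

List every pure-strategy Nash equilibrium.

There is no pure-strategy Nash equilibrium

Check mutual best responses: a cell is a NE iff neither player can gain by unilaterally deviating.
Country 1's best responses — vs High: High (payoff 11); vs Medium: Low (payoff 15); vs Low: Medium (payoff 18).
Country 2's best responses — vs High: Medium (payoff 17); vs Medium: High (payoff 11); vs Low: High (payoff 16).
No cell has both players best-responding. For instance, Country 1's best reply to High is High, but against High Country 2 prefers Medium over High.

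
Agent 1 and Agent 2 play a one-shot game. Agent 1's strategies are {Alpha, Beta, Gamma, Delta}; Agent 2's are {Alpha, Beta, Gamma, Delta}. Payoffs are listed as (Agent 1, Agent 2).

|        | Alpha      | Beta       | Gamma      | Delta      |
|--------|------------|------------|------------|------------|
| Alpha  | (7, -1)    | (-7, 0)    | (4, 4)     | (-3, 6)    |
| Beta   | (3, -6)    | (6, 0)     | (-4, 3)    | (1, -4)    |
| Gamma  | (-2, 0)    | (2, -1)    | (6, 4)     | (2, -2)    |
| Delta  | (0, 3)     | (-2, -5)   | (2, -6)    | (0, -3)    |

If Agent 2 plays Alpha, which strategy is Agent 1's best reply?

With Agent 2 fixed at Alpha, Agent 1's payoffs are: Alpha → 7, Beta → 3, Gamma → -2, Delta → 0.
The maximum is 7, achieved by Alpha.

Alpha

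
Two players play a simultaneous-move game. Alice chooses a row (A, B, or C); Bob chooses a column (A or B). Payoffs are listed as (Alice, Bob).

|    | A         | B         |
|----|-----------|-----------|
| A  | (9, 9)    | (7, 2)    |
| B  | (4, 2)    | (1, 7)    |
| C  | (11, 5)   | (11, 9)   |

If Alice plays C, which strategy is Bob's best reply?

With Alice fixed at C, Bob's payoffs are: A → 5, B → 9.
The maximum is 9, achieved by B.

B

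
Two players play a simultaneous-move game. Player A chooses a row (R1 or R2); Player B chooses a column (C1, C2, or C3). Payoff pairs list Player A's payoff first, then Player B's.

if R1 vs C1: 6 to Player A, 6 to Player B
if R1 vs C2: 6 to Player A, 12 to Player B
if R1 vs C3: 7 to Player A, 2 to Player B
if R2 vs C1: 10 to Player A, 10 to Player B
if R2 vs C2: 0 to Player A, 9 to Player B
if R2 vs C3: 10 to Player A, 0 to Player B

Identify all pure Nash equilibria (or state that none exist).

(R1, C2) and (R2, C1)

Find each player's best response to every opponent strategy; NE are the intersections.
Player A's best responses — vs C1: R2 (payoff 10); vs C2: R1 (payoff 6); vs C3: R2 (payoff 10).
Player B's best responses — vs R1: C2 (payoff 12); vs R2: C1 (payoff 10).
Mutual best responses occur at (R1, C2) and (R2, C1); at each, neither player gains by switching.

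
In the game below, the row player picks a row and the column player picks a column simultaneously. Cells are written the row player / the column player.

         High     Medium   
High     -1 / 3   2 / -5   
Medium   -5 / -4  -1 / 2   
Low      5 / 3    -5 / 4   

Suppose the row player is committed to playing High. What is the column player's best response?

High

With the row player fixed at High, the column player's payoffs are: High → 3, Medium → -5.
The maximum is 3, achieved by High.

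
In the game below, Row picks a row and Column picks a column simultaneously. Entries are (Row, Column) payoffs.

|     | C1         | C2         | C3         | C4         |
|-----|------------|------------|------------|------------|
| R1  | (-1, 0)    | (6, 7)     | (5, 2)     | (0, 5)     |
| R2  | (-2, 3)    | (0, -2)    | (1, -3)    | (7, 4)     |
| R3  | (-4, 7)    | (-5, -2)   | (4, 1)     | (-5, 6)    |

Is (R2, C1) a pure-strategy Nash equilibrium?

Holding Column at C1: Row gets -2 from R2 but could get -1 by switching to R1. Row has a profitable deviation.

No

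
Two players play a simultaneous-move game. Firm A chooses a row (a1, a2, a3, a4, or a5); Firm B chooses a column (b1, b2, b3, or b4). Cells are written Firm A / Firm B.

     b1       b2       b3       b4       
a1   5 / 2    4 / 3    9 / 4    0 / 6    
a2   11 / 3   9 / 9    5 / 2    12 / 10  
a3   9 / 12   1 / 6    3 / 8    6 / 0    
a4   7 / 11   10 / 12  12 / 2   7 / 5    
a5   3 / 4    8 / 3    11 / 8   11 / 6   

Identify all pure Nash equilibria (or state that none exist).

(a2, b4) and (a4, b2)

Find each player's best response to every opponent strategy; NE are the intersections.
Firm A's best responses — vs b1: a2 (payoff 11); vs b2: a4 (payoff 10); vs b3: a4 (payoff 12); vs b4: a2 (payoff 12).
Firm B's best responses — vs a1: b4 (payoff 6); vs a2: b4 (payoff 10); vs a3: b1 (payoff 12); vs a4: b2 (payoff 12); vs a5: b3 (payoff 8).
Mutual best responses occur at (a2, b4) and (a4, b2); at each, neither player gains by switching.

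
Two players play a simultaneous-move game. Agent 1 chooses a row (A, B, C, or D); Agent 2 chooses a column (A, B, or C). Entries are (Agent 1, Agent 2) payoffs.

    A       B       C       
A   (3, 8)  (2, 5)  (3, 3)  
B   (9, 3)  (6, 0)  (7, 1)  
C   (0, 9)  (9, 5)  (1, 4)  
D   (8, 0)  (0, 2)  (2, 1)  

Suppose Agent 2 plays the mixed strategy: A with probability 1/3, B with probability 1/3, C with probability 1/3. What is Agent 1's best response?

Compute Agent 1's expected payoff from each pure strategy against the given mix.
A: (1/3)·3 + (1/3)·2 + (1/3)·3 = 8/3
B: (1/3)·9 + (1/3)·6 + (1/3)·7 = 22/3
C: (1/3)·0 + (1/3)·9 + (1/3)·1 = 10/3
D: (1/3)·8 + (1/3)·0 + (1/3)·2 = 10/3
Highest expected payoff is 22/3, from B.

B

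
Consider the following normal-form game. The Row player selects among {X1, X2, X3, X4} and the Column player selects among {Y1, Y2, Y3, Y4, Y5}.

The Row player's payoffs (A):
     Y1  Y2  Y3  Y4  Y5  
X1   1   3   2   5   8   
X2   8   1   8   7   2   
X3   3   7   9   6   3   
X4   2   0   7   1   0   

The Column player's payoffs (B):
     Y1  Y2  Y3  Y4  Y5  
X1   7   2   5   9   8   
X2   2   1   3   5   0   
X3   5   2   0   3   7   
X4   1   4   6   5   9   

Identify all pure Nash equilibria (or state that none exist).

Find each player's best response to every opponent strategy; NE are the intersections.
The Row player's best responses — vs Y1: X2 (payoff 8); vs Y2: X3 (payoff 7); vs Y3: X3 (payoff 9); vs Y4: X2 (payoff 7); vs Y5: X1 (payoff 8).
The Column player's best responses — vs X1: Y4 (payoff 9); vs X2: Y4 (payoff 5); vs X3: Y5 (payoff 7); vs X4: Y5 (payoff 9).
The only mutual best response is (X2, Y4); neither player gains by switching there.

(X2, Y4)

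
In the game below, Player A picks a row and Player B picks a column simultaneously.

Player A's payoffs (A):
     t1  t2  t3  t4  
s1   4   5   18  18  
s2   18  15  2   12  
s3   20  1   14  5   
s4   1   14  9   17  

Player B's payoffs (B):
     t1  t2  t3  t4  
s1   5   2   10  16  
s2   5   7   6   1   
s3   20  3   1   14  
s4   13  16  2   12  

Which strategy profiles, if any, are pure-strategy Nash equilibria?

Find each player's best response to every opponent strategy; NE are the intersections.
Player A's best responses — vs t1: s3 (payoff 20); vs t2: s2 (payoff 15); vs t3: s1 (payoff 18); vs t4: s1 (payoff 18).
Player B's best responses — vs s1: t4 (payoff 16); vs s2: t2 (payoff 7); vs s3: t1 (payoff 20); vs s4: t2 (payoff 16).
Mutual best responses occur at (s1, t4), (s2, t2), and (s3, t1); at each, neither player gains by switching.

(s1, t4), (s2, t2), and (s3, t1)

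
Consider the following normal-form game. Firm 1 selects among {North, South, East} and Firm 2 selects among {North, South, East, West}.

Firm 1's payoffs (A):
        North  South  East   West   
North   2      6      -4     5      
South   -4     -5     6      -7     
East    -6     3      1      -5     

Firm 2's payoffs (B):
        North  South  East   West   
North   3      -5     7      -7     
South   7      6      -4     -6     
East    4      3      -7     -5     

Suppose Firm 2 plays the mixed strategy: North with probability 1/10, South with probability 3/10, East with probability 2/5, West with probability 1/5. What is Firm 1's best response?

Firm 1's best reply maximizes expected payoff against the mix.
North: (1/10)·2 + (3/10)·6 + (2/5)·(-4) + (1/5)·5 = 7/5
South: (1/10)·(-4) + (3/10)·(-5) + (2/5)·6 + (1/5)·(-7) = -9/10
East: (1/10)·(-6) + (3/10)·3 + (2/5)·1 + (1/5)·(-5) = -3/10
Highest expected payoff is 7/5, from North.

North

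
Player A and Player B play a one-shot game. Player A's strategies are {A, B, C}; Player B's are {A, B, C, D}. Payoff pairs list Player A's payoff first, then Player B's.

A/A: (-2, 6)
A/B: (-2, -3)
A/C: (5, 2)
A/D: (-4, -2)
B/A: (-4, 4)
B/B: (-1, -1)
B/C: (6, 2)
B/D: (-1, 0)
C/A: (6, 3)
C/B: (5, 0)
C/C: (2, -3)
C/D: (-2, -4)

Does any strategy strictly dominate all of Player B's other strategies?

A strategy is strictly dominant if it gives Player B a strictly higher payoff than every other strategy, against every choice by the opponent.
A strictly dominates: vs A: 6 > each of {-3, 2, -2}; vs B: 4 > each of {-1, 2, 0}; vs C: 3 > each of {0, -3, -4}.

A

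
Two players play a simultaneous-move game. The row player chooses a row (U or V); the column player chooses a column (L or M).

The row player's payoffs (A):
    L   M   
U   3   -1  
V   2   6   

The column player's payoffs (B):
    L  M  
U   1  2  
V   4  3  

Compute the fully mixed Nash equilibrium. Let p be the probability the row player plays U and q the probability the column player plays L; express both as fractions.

Each player's mixing probability is pinned down by making the *other* player indifferent.
The column player indifferent between L and M: p·1 + (1−p)·4 = p·2 + (1−p)·3 ⟹ 4 + (-3)p = 3 + (-1)p ⟹ p = 1/2.
The row player indifferent between U and V: q·3 + (1−q)·(-1) = q·2 + (1−q)·6 ⟹ (-1) + 4q = 6 + (-4)q ⟹ q = 7/8.

p = 1/2, q = 7/8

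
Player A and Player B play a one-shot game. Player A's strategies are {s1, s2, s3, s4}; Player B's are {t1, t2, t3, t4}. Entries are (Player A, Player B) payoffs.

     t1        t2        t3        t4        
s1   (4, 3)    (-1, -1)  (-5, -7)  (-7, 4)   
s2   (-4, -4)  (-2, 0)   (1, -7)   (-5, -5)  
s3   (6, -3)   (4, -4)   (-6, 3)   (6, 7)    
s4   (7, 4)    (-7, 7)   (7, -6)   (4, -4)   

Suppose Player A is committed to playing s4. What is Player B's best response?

With Player A fixed at s4, Player B's payoffs are: t1 → 4, t2 → 7, t3 → -6, t4 → -4.
The maximum is 7, achieved by t2.

t2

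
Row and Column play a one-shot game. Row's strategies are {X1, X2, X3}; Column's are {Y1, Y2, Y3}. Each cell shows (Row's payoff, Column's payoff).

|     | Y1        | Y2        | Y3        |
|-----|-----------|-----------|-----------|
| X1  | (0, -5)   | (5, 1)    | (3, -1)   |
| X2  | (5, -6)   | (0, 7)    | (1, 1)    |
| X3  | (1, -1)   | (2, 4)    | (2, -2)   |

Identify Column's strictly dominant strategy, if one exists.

Y2

A strategy is strictly dominant if it gives Column a strictly higher payoff than every other strategy, against every choice by the opponent.
Y2 strictly dominates: vs X1: 1 > each of {-5, -1}; vs X2: 7 > each of {-6, 1}; vs X3: 4 > each of {-1, -2}.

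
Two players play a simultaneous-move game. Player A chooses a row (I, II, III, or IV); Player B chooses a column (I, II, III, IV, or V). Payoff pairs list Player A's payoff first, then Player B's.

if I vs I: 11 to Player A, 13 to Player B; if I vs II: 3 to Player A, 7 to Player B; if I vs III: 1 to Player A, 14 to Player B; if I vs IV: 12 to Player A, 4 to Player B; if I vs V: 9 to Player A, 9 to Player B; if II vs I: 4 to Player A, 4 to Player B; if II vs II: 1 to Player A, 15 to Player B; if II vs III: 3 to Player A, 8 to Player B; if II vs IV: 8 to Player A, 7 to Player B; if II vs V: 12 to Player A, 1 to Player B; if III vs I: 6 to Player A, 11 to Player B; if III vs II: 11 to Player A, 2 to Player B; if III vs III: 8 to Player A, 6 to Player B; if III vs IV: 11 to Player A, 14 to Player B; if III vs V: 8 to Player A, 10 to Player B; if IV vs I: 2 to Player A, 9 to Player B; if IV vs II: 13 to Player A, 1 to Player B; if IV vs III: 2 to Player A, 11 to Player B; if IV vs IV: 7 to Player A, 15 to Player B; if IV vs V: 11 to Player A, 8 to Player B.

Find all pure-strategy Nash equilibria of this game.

None

Find each player's best response to every opponent strategy; NE are the intersections.
Player A's best responses — vs I: I (payoff 11); vs II: IV (payoff 13); vs III: III (payoff 8); vs IV: I (payoff 12); vs V: II (payoff 12).
Player B's best responses — vs I: III (payoff 14); vs II: II (payoff 15); vs III: IV (payoff 14); vs IV: IV (payoff 15).
No cell has both players best-responding. For instance, Player A's best reply to IV is I, but against I Player B prefers III over IV.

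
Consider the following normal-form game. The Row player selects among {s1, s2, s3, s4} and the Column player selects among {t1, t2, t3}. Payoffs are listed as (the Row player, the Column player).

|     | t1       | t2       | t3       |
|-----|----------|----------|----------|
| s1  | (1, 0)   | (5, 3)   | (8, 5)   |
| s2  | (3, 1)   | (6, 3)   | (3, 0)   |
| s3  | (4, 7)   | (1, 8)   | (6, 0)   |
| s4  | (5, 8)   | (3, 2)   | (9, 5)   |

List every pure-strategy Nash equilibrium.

A profile is a Nash equilibrium when each player is best-responding to the other.
The Row player's best responses — vs t1: s4 (payoff 5); vs t2: s2 (payoff 6); vs t3: s4 (payoff 9).
The Column player's best responses — vs s1: t3 (payoff 5); vs s2: t2 (payoff 3); vs s3: t2 (payoff 8); vs s4: t1 (payoff 8).
Mutual best responses occur at (s2, t2) and (s4, t1); at each, neither player gains by switching.

(s2, t2) and (s4, t1)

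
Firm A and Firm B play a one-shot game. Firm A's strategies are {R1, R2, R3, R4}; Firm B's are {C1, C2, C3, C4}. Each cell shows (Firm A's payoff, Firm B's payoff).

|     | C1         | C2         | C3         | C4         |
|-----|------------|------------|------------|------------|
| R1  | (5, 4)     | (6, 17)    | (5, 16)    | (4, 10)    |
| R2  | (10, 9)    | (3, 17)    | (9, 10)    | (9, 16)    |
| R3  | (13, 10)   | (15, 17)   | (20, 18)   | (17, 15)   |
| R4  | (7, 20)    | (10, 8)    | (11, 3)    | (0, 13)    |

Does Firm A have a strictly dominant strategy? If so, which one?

A strategy is strictly dominant if it gives Firm A a strictly higher payoff than every other strategy, against every choice by the opponent.
R3 strictly dominates: vs C1: 13 > each of {5, 10, 7}; vs C2: 15 > each of {6, 3, 10}; vs C3: 20 > each of {5, 9, 11}; vs C4: 17 > each of {4, 9, 0}.

R3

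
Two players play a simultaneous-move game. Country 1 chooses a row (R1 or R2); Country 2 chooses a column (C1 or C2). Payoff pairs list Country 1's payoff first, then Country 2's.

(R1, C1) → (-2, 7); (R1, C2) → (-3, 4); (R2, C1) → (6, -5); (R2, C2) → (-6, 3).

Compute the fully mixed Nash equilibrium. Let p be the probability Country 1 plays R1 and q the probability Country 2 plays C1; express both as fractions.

In a mixed NE each player is indifferent between their pure strategies, so the opponent's mix sets the indifference.
Country 2 indifferent between C1 and C2: p·7 + (1−p)·(-5) = p·4 + (1−p)·3 ⟹ (-5) + 12p = 3 + 1p ⟹ p = 8/11.
Country 1 indifferent between R1 and R2: q·(-2) + (1−q)·(-3) = q·6 + (1−q)·(-6) ⟹ (-3) + 1q = (-6) + 12q ⟹ q = 3/11.

p = 8/11, q = 3/11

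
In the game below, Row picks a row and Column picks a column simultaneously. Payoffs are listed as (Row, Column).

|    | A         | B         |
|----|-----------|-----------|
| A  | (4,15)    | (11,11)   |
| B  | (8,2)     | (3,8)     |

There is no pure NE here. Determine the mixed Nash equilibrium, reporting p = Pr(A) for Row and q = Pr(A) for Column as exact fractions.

p = 3/5, q = 2/3

Each player's mixing probability is pinned down by making the *other* player indifferent.
Column indifferent between A and B: p·15 + (1−p)·2 = p·11 + (1−p)·8 ⟹ 2 + 13p = 8 + 3p ⟹ p = 3/5.
Row indifferent between A and B: q·4 + (1−q)·11 = q·8 + (1−q)·3 ⟹ 11 + (-7)q = 3 + 5q ⟹ q = 2/3.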